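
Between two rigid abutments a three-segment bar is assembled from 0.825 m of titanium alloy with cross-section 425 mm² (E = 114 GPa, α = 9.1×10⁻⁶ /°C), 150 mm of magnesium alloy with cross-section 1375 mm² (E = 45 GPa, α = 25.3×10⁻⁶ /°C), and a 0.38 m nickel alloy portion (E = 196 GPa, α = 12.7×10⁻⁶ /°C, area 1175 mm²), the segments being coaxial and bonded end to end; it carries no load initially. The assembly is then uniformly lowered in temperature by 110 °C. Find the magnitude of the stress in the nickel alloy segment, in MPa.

If the supports were absent, the total length change would be Σ αᵢΔT Lᵢ = 9.1×10⁻⁶×110×825 + 25.3×10⁻⁶×110×150 + 12.7×10⁻⁶×110×380 = 1.774 mm.
Since the ends are fixed, an axial force P builds up, equal in every segment, with P · Σ Lᵢ/(AᵢEᵢ) = δ_free.
Σ Lᵢ/(AᵢEᵢ) = 825/(425×114×10³) + 150/(1375×45×10³) + 380/(1175×196×10³) = 2.11×10⁻⁵ mm/N.
So P = 1.774 / 2.11×10⁻⁵ = 84.07 kN, tensile.
σ_{nickel alloy} = P / A = 84070 / 1175 = 71.55 MPa.

σ ≈ 71.6 MPa (tensile)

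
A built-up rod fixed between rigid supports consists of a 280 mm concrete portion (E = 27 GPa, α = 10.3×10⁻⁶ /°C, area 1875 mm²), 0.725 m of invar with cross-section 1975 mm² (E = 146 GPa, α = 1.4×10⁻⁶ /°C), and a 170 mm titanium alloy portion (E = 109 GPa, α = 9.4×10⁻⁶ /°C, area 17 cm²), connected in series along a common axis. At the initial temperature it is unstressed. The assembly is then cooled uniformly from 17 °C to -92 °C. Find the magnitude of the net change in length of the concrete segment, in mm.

With the walls removed the bar would change length by δ_free = Σ αᵢΔT Lᵢ = 10.3×10⁻⁶×109×280 + 1.4×10⁻⁶×109×725 + 9.4×10⁻⁶×109×170 = 0.5992 mm.
The walls prevent any net length change, so an axial force P (same in every segment) develops. Compatibility: P · Σ Lᵢ/(AᵢEᵢ) = δ_free.
Σ Lᵢ/(AᵢEᵢ) = 280/(1875×27×10³) + 725/(1975×146×10³) + 170/(1700×109×10³) = 8.963×10⁻⁶ mm/N.
P = 0.5992 / 8.963×10⁻⁶ = 66850 N = 66.85 kN, tensile.
For the concrete segment, free thermal change = 10.3×10⁻⁶×109×280 = 0.3144 mm and elastic change from P = 66850×280/(1875×27×10³) = 0.3698 mm; these oppose, so the net change is 0.0554 mm (segment lengthens).

|ΔL| ≈ 0.0554 mm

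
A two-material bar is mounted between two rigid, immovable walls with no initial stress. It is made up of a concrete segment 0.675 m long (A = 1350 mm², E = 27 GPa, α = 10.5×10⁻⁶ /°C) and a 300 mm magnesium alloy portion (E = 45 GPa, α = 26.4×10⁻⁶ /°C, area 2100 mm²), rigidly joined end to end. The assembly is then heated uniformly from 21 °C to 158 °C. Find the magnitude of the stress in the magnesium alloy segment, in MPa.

With the walls removed the bar would change length by δ_free = Σ αᵢΔT Lᵢ = 10.5×10⁻⁶×137×675 + 26.4×10⁻⁶×137×300 = 2.056 mm.
The walls prevent any net length change, so an axial force P (same in every segment) develops. Compatibility: P · Σ Lᵢ/(AᵢEᵢ) = δ_free.
The series flexibility is Σ Lᵢ/(AᵢEᵢ) = 675/(1350×27×10³) + 300/(2100×45×10³) = 2.169×10⁻⁵ mm/N.
P = 2.056 / 2.169×10⁻⁵ = 94780 N = 94.78 kN, compressive.
σ_{magnesium alloy} = P / A = 94780 / 2100 = 45.13 MPa.

σ ≈ 45.1 MPa (compressive)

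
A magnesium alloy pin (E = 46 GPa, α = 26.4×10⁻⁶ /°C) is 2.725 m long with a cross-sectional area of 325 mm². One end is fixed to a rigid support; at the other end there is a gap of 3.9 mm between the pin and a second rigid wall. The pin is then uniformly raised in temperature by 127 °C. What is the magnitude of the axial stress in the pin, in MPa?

σ ≈ 88.4 MPa (compressive)

If the wall were absent the pin would grow by αΔT L = 26.4×10⁻⁶ × 127 × 2725 = 9.136 mm.
After closing the 3.9 mm clearance, 9.136 − 3.9 = 5.236 mm of expansion remains to be suppressed by the wall.
That suppressed elongation corresponds to σ = E·Δ/L = 46×10³ × 5.236/2725 = 88.39 MPa.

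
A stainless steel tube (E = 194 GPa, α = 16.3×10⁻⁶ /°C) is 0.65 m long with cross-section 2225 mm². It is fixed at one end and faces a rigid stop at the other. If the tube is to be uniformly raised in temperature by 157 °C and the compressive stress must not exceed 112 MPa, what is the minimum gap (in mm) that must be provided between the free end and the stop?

With no wall the tube would lengthen by αΔT L = 16.3×10⁻⁶ × 157 × 650 = 1.663 mm.
A stress of 112 MPa corresponds to the wall pushing the tube back by σL/E = 112×650/(194×10³) = 0.3753 mm.
The gap must absorb the remainder: g_min = 1.663 − 0.3753 = 1.288 mm.

g ≈ 1.29 mm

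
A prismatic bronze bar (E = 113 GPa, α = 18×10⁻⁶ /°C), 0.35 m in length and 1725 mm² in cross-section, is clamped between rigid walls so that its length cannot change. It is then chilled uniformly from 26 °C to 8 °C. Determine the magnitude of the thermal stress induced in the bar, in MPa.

The supports are rigid, so the total axial strain is zero. The restrained thermal strain is ε = αΔT = 18×10⁻⁶ × 18 = 324×10⁻⁶.
The stress required to suppress this strain is σ = Eε = 113×10³ × 324×10⁻⁶ = 36.61 MPa, tensile since the bar is trying to contract.

σ ≈ 36.6 MPa (tensile)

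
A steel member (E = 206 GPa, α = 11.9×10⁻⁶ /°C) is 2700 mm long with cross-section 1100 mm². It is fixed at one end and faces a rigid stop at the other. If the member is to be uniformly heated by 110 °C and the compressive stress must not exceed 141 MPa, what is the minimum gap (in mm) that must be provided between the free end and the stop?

With no wall the member would lengthen by αΔT L = 11.9×10⁻⁶ × 110 × 2700 = 3.534 mm.
A stress of 141 MPa corresponds to the wall pushing the member back by σL/E = 141×2700/(206×10³) = 1.848 mm.
The gap must absorb the remainder: g_min = 3.534 − 1.848 = 1.686 mm.

g ≈ 1.69 mm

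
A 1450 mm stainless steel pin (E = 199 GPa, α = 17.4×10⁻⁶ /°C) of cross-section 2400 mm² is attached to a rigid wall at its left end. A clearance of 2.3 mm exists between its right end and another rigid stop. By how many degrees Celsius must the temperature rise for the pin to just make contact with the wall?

ΔT ≈ 91.2 °C

The gap closes when αΔT L = 2.3 mm, since the pin is still unstressed at that instant.
So ΔT = g/(αL) = 2.3/(17.4×10⁻⁶ × 1450) = 91.16 °C.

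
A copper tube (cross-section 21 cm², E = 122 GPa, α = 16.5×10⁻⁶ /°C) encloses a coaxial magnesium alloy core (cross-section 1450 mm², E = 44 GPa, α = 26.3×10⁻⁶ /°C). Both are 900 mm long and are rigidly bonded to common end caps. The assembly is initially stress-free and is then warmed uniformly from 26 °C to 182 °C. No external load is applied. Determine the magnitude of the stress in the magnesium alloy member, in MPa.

σ ≈ 53.9 MPa (compressive)

The magnesium alloy has the larger α, so on heating it would change length more than the copper if both were free. The rigid plates force a common final length, so the magnesium alloy is put into compression and the copper into tension, with equal and opposite forces P (no external load).
Equating the net (thermal + elastic) strains gives |α₁ − α₂|·ΔT = P·[1/(A₁E₁) + 1/(A₂E₂)].
|α₁ − α₂|·ΔT = 9.8×10⁻⁶ × 156 = 0.001529.
1/(A₁E₁) + 1/(A₂E₂) = 1/(2100×122×10³) + 1/(1450×44×10³) = 1.958×10⁻⁸ N⁻¹.
P = 0.001529 / 1.958×10⁻⁸ = 78090 N = 78.09 kN.
σ_{magnesium alloy} = P/A₂ = 78090/1450 = 53.86 MPa, compressive.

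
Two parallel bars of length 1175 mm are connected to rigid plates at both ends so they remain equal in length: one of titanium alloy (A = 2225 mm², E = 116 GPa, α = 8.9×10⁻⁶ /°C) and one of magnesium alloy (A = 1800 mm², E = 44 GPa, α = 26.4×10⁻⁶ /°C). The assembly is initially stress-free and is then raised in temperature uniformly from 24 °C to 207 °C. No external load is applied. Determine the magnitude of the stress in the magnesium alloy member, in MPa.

The magnesium alloy has the larger α, so on heating it would change length more than the titanium alloy if both were free. The rigid plates force a common final length, so the magnesium alloy is put into compression and the titanium alloy into tension, with equal and opposite forces P (no external load).
Equating the net (thermal + elastic) strains gives |α₁ − α₂|·ΔT = P·[1/(A₁E₁) + 1/(A₂E₂)].
|α₁ − α₂|·ΔT = 17.5×10⁻⁶ × 183 = 0.003202.
1/(A₁E₁) + 1/(A₂E₂) = 1/(2225×116×10³) + 1/(1800×44×10³) = 1.65×10⁻⁸ N⁻¹.
P = 0.003202 / 1.65×10⁻⁸ = 194100 N = 194.1 kN.
σ_{magnesium alloy} = P/A₂ = 194100/1800 = 107.8 MPa, compressive.

σ ≈ 108 MPa (compressive)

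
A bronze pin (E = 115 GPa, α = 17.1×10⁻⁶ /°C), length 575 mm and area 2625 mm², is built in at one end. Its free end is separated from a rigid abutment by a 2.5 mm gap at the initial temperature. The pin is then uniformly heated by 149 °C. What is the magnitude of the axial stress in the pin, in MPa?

σ ≈ 0 MPa

Unrestrained expansion: δ_free = αΔT L = 17.1×10⁻⁶ × 149 × 575 = 1.465 mm.
Since δ_free = 1.47 mm is less than the 2.5 mm gap, the pin never touches the wall. No axial force develops.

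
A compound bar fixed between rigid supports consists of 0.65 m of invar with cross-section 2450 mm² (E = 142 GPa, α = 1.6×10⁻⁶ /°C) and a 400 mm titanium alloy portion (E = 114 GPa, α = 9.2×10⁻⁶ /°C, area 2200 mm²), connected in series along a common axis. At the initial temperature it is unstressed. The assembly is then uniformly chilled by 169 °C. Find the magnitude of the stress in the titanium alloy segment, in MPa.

With the walls removed the bar would change length by δ_free = Σ αᵢΔT Lᵢ = 1.6×10⁻⁶×169×650 + 9.2×10⁻⁶×169×400 = 0.7977 mm.
The walls prevent any net length change, so an axial force P (same in every segment) develops. Compatibility: P · Σ Lᵢ/(AᵢEᵢ) = δ_free.
Σ Lᵢ/(AᵢEᵢ) = 650/(2450×142×10³) + 400/(2200×114×10³) = 3.463×10⁻⁶ mm/N.
So P = 0.7977 / 3.463×10⁻⁶ = 230.3 kN, tensile.
σ_{titanium alloy} = P / A = 230300 / 2200 = 104.7 MPa.

σ ≈ 105 MPa (tensile)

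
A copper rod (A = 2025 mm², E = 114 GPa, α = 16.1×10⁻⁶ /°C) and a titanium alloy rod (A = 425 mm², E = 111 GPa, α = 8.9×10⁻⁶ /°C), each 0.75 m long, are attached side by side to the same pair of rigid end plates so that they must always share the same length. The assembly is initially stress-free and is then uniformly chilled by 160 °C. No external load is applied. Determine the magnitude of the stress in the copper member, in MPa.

σ ≈ 22.3 MPa (tensile)

Equilibrium of a rigid end plate with no external load gives equal and opposite internal forces ±P in the two members. Since α_{copper} > α_{titanium alloy}, cooling drives the copper into tension and the titanium alloy into compression.
Setting the final lengths equal and cancelling L: (α₁ − α₂)ΔT = P/(A₁E₁) + P/(A₂E₂).
|α₁ − α₂|·ΔT = 7.2×10⁻⁶ × 160 = 0.001152.
1/(A₁E₁) + 1/(A₂E₂) = 1/(2025×114×10³) + 1/(425×111×10³) = 2.553×10⁻⁸ N⁻¹.
P = 0.001152 / 2.553×10⁻⁸ = 45120 N = 45.12 kN.
σ_{copper} = P/A₁ = 45120/2025 = 22.28 MPa, tensile.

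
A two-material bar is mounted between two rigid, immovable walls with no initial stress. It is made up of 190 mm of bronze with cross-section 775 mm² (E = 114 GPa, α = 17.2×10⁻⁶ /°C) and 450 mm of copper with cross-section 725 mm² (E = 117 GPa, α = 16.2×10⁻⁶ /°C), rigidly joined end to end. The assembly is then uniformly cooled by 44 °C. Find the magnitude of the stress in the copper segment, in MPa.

With the walls removed the bar would change length by δ_free = Σ αᵢΔT Lᵢ = 17.2×10⁻⁶×44×190 + 16.2×10⁻⁶×44×450 = 0.4646 mm.
The walls prevent any net length change, so an axial force P (same in every segment) develops. Compatibility: P · Σ Lᵢ/(AᵢEᵢ) = δ_free.
Σ Lᵢ/(AᵢEᵢ) = 190/(775×114×10³) + 450/(725×117×10³) = 7.456×10⁻⁶ mm/N.
Hence P = δ_free / Σ(L/AE) = 0.4646/7.456×10⁻⁶ = 62.31 kN (tensile).
σ_{copper} = P / A = 62310 / 725 = 85.94 MPa.

σ ≈ 85.9 MPa (tensile)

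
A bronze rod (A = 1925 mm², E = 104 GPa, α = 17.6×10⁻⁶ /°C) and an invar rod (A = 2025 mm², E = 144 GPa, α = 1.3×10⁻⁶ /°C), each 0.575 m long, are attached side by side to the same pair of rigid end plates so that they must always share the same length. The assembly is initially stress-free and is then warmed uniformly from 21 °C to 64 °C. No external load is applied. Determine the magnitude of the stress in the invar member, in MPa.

Both members must finish at the same length. With the larger α, the bronze tends to over-expand; the plates restrain it, putting the bronze in compression and the invar in tension. With no external load the two internal forces are equal and opposite, magnitude P.
Equating the net (thermal + elastic) strains gives |α₁ − α₂|·ΔT = P·[1/(A₁E₁) + 1/(A₂E₂)].
|α₁ − α₂|·ΔT = 16.3×10⁻⁶ × 43 = 0.0007009.
1/(A₁E₁) + 1/(A₂E₂) = 1/(1925×104×10³) + 1/(2025×144×10³) = 8.424×10⁻⁹ N⁻¹.
P = 0.0007009 / 8.424×10⁻⁹ = 83200 N = 83.2 kN.
σ_{invar} = P/A₂ = 83200/2025 = 41.09 MPa, tensile.

σ ≈ 41.1 MPa (tensile)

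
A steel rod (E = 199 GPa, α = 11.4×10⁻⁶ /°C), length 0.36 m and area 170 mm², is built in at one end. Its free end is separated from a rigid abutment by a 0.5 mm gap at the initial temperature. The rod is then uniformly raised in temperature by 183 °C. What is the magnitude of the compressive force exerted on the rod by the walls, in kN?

P ≈ 23.6 kN

Free thermal elongation = αΔT L = 11.4×10⁻⁶ × 183 × 360 = 0.751 mm.
This exceeds the 0.5 mm gap, so the wall pushes back. The portion of expansion that must be recovered elastically is δ_free − gap = 0.751 − 0.5 = 0.251 mm.
That suppressed elongation corresponds to σ = E·Δ/L = 199×10³ × 0.251/360 = 138.8 MPa.
P = σA = 138.8 × 170 = 23.59 kN.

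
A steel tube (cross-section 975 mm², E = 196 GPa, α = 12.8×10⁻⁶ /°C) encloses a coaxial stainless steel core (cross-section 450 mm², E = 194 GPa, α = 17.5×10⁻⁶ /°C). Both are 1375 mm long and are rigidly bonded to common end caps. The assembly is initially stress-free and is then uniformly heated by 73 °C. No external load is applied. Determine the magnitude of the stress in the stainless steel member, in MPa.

σ ≈ 45.7 MPa (compressive)

The stainless steel has the larger α, so on heating it would change length more than the steel if both were free. The rigid plates force a common final length, so the stainless steel is put into compression and the steel into tension, with equal and opposite forces P (no external load).
Equating the net (thermal + elastic) strains gives |α₁ − α₂|·ΔT = P·[1/(A₁E₁) + 1/(A₂E₂)].
|α₁ − α₂|·ΔT = 4.7×10⁻⁶ × 73 = 0.0003431.
1/(A₁E₁) + 1/(A₂E₂) = 1/(975×196×10³) + 1/(450×194×10³) = 1.669×10⁻⁸ N⁻¹.
P = 0.0003431 / 1.669×10⁻⁸ = 20560 N = 20.56 kN.
σ_{stainless steel} = P/A₂ = 20560/450 = 45.69 MPa, compressive.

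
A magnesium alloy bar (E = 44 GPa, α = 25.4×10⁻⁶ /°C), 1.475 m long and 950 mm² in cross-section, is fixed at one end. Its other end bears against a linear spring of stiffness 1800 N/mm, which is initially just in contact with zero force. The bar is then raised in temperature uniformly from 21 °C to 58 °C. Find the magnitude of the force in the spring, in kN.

P ≈ 2.35 kN

Free thermal expansion: δ_free = αΔT L = 25.4×10⁻⁶ × 37 × 1475 = 1.386 mm.
With a force P in the spring, the elastic change of the bar is PL/(AE) and that of the spring is P/k; compatibility requires their sum to equal δ_free.
P [ L/(AE) + 1/k ] = δ_free → P [ 1475/(950×44×10³) + 1/(1800) ] = 1.386.
P = 1.386 / 0.0005908 = 2346 N.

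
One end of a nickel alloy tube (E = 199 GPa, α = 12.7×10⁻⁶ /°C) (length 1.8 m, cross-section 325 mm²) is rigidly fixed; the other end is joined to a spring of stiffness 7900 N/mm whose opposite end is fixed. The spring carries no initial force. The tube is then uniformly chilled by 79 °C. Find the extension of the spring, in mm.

The unrestrained thermal change is αΔT L = 12.7×10⁻⁶ × 79 × 1800 = 1.806 mm.
Let P be the tensile force in the spring. The tube extends elastically by PL/(AE) and the spring stretches by P/k; together these equal δ_free.
P [ L/(AE) + 1/k ] = δ_free → P [ 1800/(325×199×10³) + 1/(7900) ] = 1.806.
P = 1.806 / 0.0001544 = 11700 N.
Spring extension = P/k = 11700/(7900) = 1.48 mm.

δ ≈ 1.48 mm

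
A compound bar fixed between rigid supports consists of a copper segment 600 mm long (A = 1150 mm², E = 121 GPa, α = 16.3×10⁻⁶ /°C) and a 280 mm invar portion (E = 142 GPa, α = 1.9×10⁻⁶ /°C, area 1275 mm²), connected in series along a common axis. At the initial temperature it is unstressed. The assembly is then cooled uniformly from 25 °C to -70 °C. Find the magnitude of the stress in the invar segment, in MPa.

σ ≈ 131 MPa (tensile)

If the supports were absent, the total length change would be Σ αᵢΔT Lᵢ = 16.3×10⁻⁶×95×600 + 1.9×10⁻⁶×95×280 = 0.9796 mm.
Since the ends are fixed, an axial force P builds up, equal in every segment, with P · Σ Lᵢ/(AᵢEᵢ) = δ_free.
Σ Lᵢ/(AᵢEᵢ) = 600/(1150×121×10³) + 280/(1275×142×10³) = 5.858×10⁻⁶ mm/N.
So P = 0.9796 / 5.858×10⁻⁶ = 167.2 kN, tensile.
σ_{invar} = P / A = 167200 / 1275 = 131.2 MPa.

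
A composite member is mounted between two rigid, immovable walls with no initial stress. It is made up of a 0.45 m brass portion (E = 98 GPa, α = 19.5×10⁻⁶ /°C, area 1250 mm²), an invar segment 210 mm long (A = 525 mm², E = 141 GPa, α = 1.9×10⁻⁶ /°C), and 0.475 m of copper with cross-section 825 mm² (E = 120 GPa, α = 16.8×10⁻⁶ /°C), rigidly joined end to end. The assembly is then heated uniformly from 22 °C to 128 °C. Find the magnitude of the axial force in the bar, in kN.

If the supports were absent, the total length change would be Σ αᵢΔT Lᵢ = 19.5×10⁻⁶×106×450 + 1.9×10⁻⁶×106×210 + 16.8×10⁻⁶×106×475 = 1.818 mm.
The walls prevent any net length change, so an axial force P (same in every segment) develops. Compatibility: P · Σ Lᵢ/(AᵢEᵢ) = δ_free.
Σ Lᵢ/(AᵢEᵢ) = 450/(1250×98×10³) + 210/(525×141×10³) + 475/(825×120×10³) = 1.131×10⁻⁵ mm/N.
Hence P = δ_free / Σ(L/AE) = 1.818/1.131×10⁻⁵ = 160.8 kN (compressive).

P ≈ 161 kN (compressive)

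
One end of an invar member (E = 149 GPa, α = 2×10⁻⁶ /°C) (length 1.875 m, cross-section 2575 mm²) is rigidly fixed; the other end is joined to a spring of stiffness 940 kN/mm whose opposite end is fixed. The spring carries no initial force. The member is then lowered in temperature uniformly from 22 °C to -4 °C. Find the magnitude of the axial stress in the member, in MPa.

The unrestrained thermal change is αΔT L = 2×10⁻⁶ × 26 × 1875 = 0.0975 mm.
With a force P in the spring, the elastic change of the member is PL/(AE) and that of the spring is P/k; compatibility requires their sum to equal δ_free.
P [ L/(AE) + 1/k ] = δ_free → P [ 1875/(2575×149×10³) + 1/(940×10³) ] = 0.0975.
P = 0.0975 / 5.951×10⁻⁶ = 16380 N.
σ = P/A = 16380/2575 = 6.363 MPa.

σ ≈ 6.36 MPa (tensile)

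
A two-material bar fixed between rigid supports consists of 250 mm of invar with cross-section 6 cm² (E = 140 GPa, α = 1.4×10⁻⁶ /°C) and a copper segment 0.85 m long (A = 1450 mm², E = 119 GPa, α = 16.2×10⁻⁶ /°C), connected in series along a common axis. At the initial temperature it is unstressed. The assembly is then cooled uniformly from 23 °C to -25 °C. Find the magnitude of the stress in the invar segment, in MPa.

Free thermal contraction of the whole bar: Σ αᵢΔT Lᵢ = 1.4×10⁻⁶×48×250 + 16.2×10⁻⁶×48×850 = 0.6778 mm.
Since the ends are fixed, an axial force P builds up, equal in every segment, with P · Σ Lᵢ/(AᵢEᵢ) = δ_free.
Σ Lᵢ/(AᵢEᵢ) = 250/(600×140×10³) + 850/(1450×119×10³) = 7.902×10⁻⁶ mm/N.
Hence P = δ_free / Σ(L/AE) = 0.6778/7.902×10⁻⁶ = 85.77 kN (tensile).
σ_{invar} = P / A = 85770 / 600 = 142.9 MPa.

σ ≈ 143 MPa (tensile)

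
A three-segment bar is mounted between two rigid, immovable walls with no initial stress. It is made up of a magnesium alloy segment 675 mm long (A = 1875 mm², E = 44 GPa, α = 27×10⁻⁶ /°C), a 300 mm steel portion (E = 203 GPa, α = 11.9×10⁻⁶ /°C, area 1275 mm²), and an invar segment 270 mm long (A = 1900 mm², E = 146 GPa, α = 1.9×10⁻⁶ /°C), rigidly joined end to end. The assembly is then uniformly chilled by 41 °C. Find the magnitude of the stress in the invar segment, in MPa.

With the walls removed the bar would change length by δ_free = Σ αᵢΔT Lᵢ = 27×10⁻⁶×41×675 + 11.9×10⁻⁶×41×300 + 1.9×10⁻⁶×41×270 = 0.9146 mm.
The rigid supports impose zero overall length change; the single axial force P common to all segments must satisfy P Σ Lᵢ/(AᵢEᵢ) = δ_free.
The series flexibility is Σ Lᵢ/(AᵢEᵢ) = 675/(1875×44×10³) + 300/(1275×203×10³) + 270/(1900×146×10³) = 1.031×10⁻⁵ mm/N.
Hence P = δ_free / Σ(L/AE) = 0.9146/1.031×10⁻⁵ = 88.68 kN (tensile).
σ_{invar} = P / A = 88680 / 1900 = 46.67 MPa.

σ ≈ 46.7 MPa (tensile)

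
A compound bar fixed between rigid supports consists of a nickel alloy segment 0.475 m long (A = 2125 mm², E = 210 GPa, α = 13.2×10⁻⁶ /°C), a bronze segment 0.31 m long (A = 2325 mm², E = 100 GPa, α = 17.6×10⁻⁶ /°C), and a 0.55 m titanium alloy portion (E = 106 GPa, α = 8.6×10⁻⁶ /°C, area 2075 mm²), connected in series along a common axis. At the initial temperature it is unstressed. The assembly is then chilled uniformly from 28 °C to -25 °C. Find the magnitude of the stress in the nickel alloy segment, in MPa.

Free thermal contraction of the whole bar: Σ αᵢΔT Lᵢ = 13.2×10⁻⁶×53×475 + 17.6×10⁻⁶×53×310 + 8.6×10⁻⁶×53×550 = 0.8722 mm.
The walls prevent any net length change, so an axial force P (same in every segment) develops. Compatibility: P · Σ Lᵢ/(AᵢEᵢ) = δ_free.
The series flexibility is Σ Lᵢ/(AᵢEᵢ) = 475/(2125×210×10³) + 310/(2325×100×10³) + 550/(2075×106×10³) = 4.898×10⁻⁶ mm/N.
P = 0.8722 / 4.898×10⁻⁶ = 178100 N = 178.1 kN, tensile.
σ_{nickel alloy} = P / A = 178100 / 2125 = 83.79 MPa.

σ ≈ 83.8 MPa (tensile)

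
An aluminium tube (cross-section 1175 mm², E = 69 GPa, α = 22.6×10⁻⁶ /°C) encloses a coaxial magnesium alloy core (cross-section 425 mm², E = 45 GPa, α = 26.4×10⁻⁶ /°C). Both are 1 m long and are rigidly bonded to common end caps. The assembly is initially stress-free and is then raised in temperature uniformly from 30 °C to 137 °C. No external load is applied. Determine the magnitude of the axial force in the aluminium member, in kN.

P ≈ 6.29 kN (tensile in the aluminium)

The magnesium alloy has the larger α, so on heating it would change length more than the aluminium if both were free. The rigid plates force a common final length, so the magnesium alloy is put into compression and the aluminium into tension, with equal and opposite forces P (no external load).
Equating the net (thermal + elastic) strains gives |α₁ − α₂|·ΔT = P·[1/(A₁E₁) + 1/(A₂E₂)].
|α₁ − α₂|·ΔT = 3.8×10⁻⁶ × 107 = 0.0004066.
1/(A₁E₁) + 1/(A₂E₂) = 1/(1175×69×10³) + 1/(425×45×10³) = 6.462×10⁻⁸ N⁻¹.
P = 0.0004066 / 6.462×10⁻⁸ = 6292 N = 6.292 kN.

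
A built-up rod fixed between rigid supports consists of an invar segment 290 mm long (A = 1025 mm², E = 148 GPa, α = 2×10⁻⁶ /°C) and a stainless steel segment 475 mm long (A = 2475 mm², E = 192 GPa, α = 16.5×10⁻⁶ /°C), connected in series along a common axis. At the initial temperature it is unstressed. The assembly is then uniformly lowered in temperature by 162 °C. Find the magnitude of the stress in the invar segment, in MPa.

σ ≈ 457 MPa (tensile)

If the supports were absent, the total length change would be Σ αᵢΔT Lᵢ = 2×10⁻⁶×162×290 + 16.5×10⁻⁶×162×475 = 1.364 mm.
The rigid supports impose zero overall length change; the single axial force P common to all segments must satisfy P Σ Lᵢ/(AᵢEᵢ) = δ_free.
The series flexibility is Σ Lᵢ/(AᵢEᵢ) = 290/(1025×148×10³) + 475/(2475×192×10³) = 2.911×10⁻⁶ mm/N.
Hence P = δ_free / Σ(L/AE) = 1.364/2.911×10⁻⁶ = 468.4 kN (tensile).
σ_{invar} = P / A = 468400 / 1025 = 457 MPa.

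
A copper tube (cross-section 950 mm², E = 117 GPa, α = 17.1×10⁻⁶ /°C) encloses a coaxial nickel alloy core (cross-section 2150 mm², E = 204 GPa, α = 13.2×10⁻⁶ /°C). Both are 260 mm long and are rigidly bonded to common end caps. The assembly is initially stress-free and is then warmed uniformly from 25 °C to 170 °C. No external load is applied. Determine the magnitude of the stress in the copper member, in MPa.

Both members must finish at the same length. With the larger α, the copper tends to over-expand; the plates restrain it, putting the copper in compression and the nickel alloy in tension. With no external load the two internal forces are equal and opposite, magnitude P.
Equating the net (thermal + elastic) strains gives |α₁ − α₂|·ΔT = P·[1/(A₁E₁) + 1/(A₂E₂)].
|α₁ − α₂|·ΔT = 3.9×10⁻⁶ × 145 = 0.0005655.
1/(A₁E₁) + 1/(A₂E₂) = 1/(950×117×10³) + 1/(2150×204×10³) = 1.128×10⁻⁸ N⁻¹.
P = 0.0005655 / 1.128×10⁻⁸ = 50150 N = 50.15 kN.
σ_{copper} = P/A₁ = 50150/950 = 52.79 MPa, compressive.

σ ≈ 52.8 MPa (compressive)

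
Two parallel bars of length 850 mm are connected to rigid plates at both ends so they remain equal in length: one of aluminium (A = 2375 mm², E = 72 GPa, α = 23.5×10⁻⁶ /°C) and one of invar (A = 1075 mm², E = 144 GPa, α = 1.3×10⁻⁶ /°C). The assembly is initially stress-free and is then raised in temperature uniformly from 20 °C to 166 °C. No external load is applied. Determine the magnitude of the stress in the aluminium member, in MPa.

σ ≈ 111 MPa (compressive)

The aluminium has the larger α, so on heating it would change length more than the invar if both were free. The rigid plates force a common final length, so the aluminium is put into compression and the invar into tension, with equal and opposite forces P (no external load).
Equating the net (thermal + elastic) strains gives |α₁ − α₂|·ΔT = P·[1/(A₁E₁) + 1/(A₂E₂)].
|α₁ − α₂|·ΔT = 22.2×10⁻⁶ × 146 = 0.003241.
1/(A₁E₁) + 1/(A₂E₂) = 1/(2375×72×10³) + 1/(1075×144×10³) = 1.231×10⁻⁸ N⁻¹.
So P = 0.003241 / 1.231×10⁻⁸ = 263.3 kN.
σ_{aluminium} = P/A₁ = 263300/2375 = 110.9 MPa, compressive.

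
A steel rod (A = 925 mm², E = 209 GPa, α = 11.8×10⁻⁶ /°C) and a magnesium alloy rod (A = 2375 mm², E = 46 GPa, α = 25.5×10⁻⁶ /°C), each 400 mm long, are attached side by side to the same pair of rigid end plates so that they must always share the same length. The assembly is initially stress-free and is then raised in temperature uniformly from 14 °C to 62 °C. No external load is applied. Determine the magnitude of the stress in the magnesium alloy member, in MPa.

Equilibrium of a rigid end plate with no external load gives equal and opposite internal forces ±P in the two members. Since α_{magnesium alloy} > α_{steel}, heating drives the magnesium alloy into compression and the steel into tension.
Setting the final lengths equal and cancelling L: (α₁ − α₂)ΔT = P/(A₁E₁) + P/(A₂E₂).
|α₁ − α₂|·ΔT = 13.7×10⁻⁶ × 48 = 0.0006576.
1/(A₁E₁) + 1/(A₂E₂) = 1/(925×209×10³) + 1/(2375×46×10³) = 1.433×10⁻⁸ N⁻¹.
So P = 0.0006576 / 1.433×10⁻⁸ = 45.9 kN.
σ_{magnesium alloy} = P/A₂ = 45900/2375 = 19.33 MPa, compressive.

σ ≈ 19.3 MPa (compressive)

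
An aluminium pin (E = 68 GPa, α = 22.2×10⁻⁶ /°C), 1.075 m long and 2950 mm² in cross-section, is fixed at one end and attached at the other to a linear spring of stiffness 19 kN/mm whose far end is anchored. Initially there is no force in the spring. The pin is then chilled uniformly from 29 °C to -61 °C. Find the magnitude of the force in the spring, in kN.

P ≈ 37 kN

Free thermal contraction: δ_free = αΔT L = 22.2×10⁻⁶ × 90 × 1075 = 2.148 mm.
With a force P in the spring, the elastic change of the pin is PL/(AE) and that of the spring is P/k; compatibility requires their sum to equal δ_free.
P [ L/(AE) + 1/k ] = δ_free → P [ 1075/(2950×68×10³) + 1/(19×10³) ] = 2.148.
P = 2.148 / 5.799×10⁻⁵ = 37040 N.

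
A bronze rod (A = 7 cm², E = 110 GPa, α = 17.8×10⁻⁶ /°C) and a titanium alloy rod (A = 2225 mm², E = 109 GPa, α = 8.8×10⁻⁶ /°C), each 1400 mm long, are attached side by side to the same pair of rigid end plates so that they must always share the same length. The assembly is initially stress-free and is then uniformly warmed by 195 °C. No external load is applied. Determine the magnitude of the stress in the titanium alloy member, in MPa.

The bronze has the larger α, so on heating it would change length more than the titanium alloy if both were free. The rigid plates force a common final length, so the bronze is put into compression and the titanium alloy into tension, with equal and opposite forces P (no external load).
Equating the net (thermal + elastic) strains gives |α₁ − α₂|·ΔT = P·[1/(A₁E₁) + 1/(A₂E₂)].
|α₁ − α₂|·ΔT = 9×10⁻⁶ × 195 = 0.001755.
1/(A₁E₁) + 1/(A₂E₂) = 1/(700×110×10³) + 1/(2225×109×10³) = 1.711×10⁻⁸ N⁻¹.
P = 0.001755 / 1.711×10⁻⁸ = 102600 N = 102.6 kN.
σ_{titanium alloy} = P/A₂ = 102600/2225 = 46.1 MPa, tensile.

σ ≈ 46.1 MPa (tensile)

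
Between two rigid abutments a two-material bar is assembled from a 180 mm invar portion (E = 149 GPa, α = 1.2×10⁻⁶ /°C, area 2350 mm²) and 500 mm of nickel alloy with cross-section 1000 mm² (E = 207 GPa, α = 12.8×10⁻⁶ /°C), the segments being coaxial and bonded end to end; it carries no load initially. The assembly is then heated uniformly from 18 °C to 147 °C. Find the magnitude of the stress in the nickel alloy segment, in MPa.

If the supports were absent, the total length change would be Σ αᵢΔT Lᵢ = 1.2×10⁻⁶×129×180 + 12.8×10⁻⁶×129×500 = 0.8535 mm.
The walls prevent any net length change, so an axial force P (same in every segment) develops. Compatibility: P · Σ Lᵢ/(AᵢEᵢ) = δ_free.
Σ Lᵢ/(AᵢEᵢ) = 180/(2350×149×10³) + 500/(1000×207×10³) = 2.93×10⁻⁶ mm/N.
Hence P = δ_free / Σ(L/AE) = 0.8535/2.93×10⁻⁶ = 291.3 kN (compressive).
σ_{nickel alloy} = P / A = 291300 / 1000 = 291.3 MPa.

σ ≈ 291 MPa (compressive)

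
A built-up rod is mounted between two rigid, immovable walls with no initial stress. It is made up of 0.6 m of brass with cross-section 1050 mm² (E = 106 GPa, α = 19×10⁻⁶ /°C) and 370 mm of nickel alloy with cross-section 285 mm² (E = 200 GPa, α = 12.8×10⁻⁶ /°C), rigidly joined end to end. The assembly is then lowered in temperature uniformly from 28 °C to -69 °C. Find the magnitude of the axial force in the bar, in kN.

P ≈ 132 kN (tensile)

With the walls removed the bar would change length by δ_free = Σ αᵢΔT Lᵢ = 19×10⁻⁶×97×600 + 12.8×10⁻⁶×97×370 = 1.565 mm.
The walls prevent any net length change, so an axial force P (same in every segment) develops. Compatibility: P · Σ Lᵢ/(AᵢEᵢ) = δ_free.
Σ Lᵢ/(AᵢEᵢ) = 600/(1050×106×10³) + 370/(285×200×10³) = 1.188×10⁻⁵ mm/N.
Hence P = δ_free / Σ(L/AE) = 1.565/1.188×10⁻⁵ = 131.7 kN (tensile).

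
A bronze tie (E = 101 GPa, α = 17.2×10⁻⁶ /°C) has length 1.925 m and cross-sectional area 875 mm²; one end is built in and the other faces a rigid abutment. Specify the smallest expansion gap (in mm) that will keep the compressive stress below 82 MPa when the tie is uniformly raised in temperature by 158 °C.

Free expansion if unrestrained: δ_free = αΔT L = 17.2×10⁻⁶ × 158 × 1925 = 5.231 mm.
At the allowable stress the elastic shortening the wall may impose is σL/E = 82 × 1925 / (101×10³) = 1.563 mm.
The gap must absorb the remainder: g_min = 5.231 − 1.563 = 3.669 mm.

g ≈ 3.67 mm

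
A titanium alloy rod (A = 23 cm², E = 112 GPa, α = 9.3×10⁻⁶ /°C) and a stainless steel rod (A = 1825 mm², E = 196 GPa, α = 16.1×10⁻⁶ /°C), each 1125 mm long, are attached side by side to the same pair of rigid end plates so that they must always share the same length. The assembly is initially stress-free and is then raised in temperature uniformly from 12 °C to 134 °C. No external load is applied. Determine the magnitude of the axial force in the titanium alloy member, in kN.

P ≈ 124 kN (tensile in the titanium alloy)

The stainless steel has the larger α, so on heating it would change length more than the titanium alloy if both were free. The rigid plates force a common final length, so the stainless steel is put into compression and the titanium alloy into tension, with equal and opposite forces P (no external load).
Setting the final lengths equal and cancelling L: (α₁ − α₂)ΔT = P/(A₁E₁) + P/(A₂E₂).
|α₁ − α₂|·ΔT = 6.8×10⁻⁶ × 122 = 0.0008296.
1/(A₁E₁) + 1/(A₂E₂) = 1/(2300×112×10³) + 1/(1825×196×10³) = 6.678×10⁻⁹ N⁻¹.
So P = 0.0008296 / 6.678×10⁻⁹ = 124.2 kN.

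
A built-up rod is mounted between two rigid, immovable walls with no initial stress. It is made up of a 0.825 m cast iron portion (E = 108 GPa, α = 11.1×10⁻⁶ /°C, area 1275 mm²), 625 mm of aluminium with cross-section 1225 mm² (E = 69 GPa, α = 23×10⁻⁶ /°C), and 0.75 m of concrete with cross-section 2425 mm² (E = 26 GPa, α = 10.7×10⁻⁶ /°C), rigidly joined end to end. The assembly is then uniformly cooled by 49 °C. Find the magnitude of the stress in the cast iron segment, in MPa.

σ ≈ 48 MPa (tensile)

Free thermal contraction of the whole bar: Σ αᵢΔT Lᵢ = 11.1×10⁻⁶×49×825 + 23×10⁻⁶×49×625 + 10.7×10⁻⁶×49×750 = 1.546 mm.
The rigid supports impose zero overall length change; the single axial force P common to all segments must satisfy P Σ Lᵢ/(AᵢEᵢ) = δ_free.
The series flexibility is Σ Lᵢ/(AᵢEᵢ) = 825/(1275×108×10³) + 625/(1225×69×10³) + 750/(2425×26×10³) = 2.528×10⁻⁵ mm/N.
So P = 1.546 / 2.528×10⁻⁵ = 61.17 kN, tensile.
σ_{cast iron} = P / A = 61170 / 1275 = 47.97 MPa.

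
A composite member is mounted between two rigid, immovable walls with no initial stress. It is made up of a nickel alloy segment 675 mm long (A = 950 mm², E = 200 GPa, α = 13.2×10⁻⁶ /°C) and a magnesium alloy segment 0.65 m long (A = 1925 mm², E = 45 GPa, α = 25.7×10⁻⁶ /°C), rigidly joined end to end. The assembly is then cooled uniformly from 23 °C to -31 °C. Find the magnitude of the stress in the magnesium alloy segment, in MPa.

If the supports were absent, the total length change would be Σ αᵢΔT Lᵢ = 13.2×10⁻⁶×54×675 + 25.7×10⁻⁶×54×650 = 1.383 mm.
The walls prevent any net length change, so an axial force P (same in every segment) develops. Compatibility: P · Σ Lᵢ/(AᵢEᵢ) = δ_free.
The series flexibility is Σ Lᵢ/(AᵢEᵢ) = 675/(950×200×10³) + 650/(1925×45×10³) = 1.106×10⁻⁵ mm/N.
So P = 1.383 / 1.106×10⁻⁵ = 125.1 kN, tensile.
σ_{magnesium alloy} = P / A = 125100 / 1925 = 64.99 MPa.

σ ≈ 65 MPa (tensile)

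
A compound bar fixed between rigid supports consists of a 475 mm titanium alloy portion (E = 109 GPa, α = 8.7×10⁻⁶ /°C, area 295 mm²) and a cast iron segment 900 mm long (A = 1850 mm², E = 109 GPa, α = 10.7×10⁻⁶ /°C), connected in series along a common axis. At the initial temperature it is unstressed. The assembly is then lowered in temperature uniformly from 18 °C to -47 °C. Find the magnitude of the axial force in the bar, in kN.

If the supports were absent, the total length change would be Σ αᵢΔT Lᵢ = 8.7×10⁻⁶×65×475 + 10.7×10⁻⁶×65×900 = 0.8946 mm.
Since the ends are fixed, an axial force P builds up, equal in every segment, with P · Σ Lᵢ/(AᵢEᵢ) = δ_free.
Σ Lᵢ/(AᵢEᵢ) = 475/(295×109×10³) + 900/(1850×109×10³) = 1.924×10⁻⁵ mm/N.
So P = 0.8946 / 1.924×10⁻⁵ = 46.51 kN, tensile.

P ≈ 46.5 kN (tensile)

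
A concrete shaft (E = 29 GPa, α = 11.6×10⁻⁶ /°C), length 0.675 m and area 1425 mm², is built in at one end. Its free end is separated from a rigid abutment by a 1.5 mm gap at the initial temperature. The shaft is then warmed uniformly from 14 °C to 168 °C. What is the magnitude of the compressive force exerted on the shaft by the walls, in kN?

Free thermal elongation = αΔT L = 11.6×10⁻⁶ × 154 × 675 = 1.206 mm.
Since δ_free = 1.21 mm is less than the 1.5 mm gap, the shaft never touches the wall. No axial force develops.

P ≈ 0 kN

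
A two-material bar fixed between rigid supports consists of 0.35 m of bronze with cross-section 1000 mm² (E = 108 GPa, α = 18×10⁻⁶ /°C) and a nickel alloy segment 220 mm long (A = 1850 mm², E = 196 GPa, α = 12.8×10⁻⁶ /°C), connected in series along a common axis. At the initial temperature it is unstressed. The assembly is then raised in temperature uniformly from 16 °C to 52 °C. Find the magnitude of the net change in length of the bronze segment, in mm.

Free thermal expansion of the whole bar: Σ αᵢΔT Lᵢ = 18×10⁻⁶×36×350 + 12.8×10⁻⁶×36×220 = 0.3282 mm.
The walls prevent any net length change, so an axial force P (same in every segment) develops. Compatibility: P · Σ Lᵢ/(AᵢEᵢ) = δ_free.
The series flexibility is Σ Lᵢ/(AᵢEᵢ) = 350/(1000×108×10³) + 220/(1850×196×10³) = 3.847×10⁻⁶ mm/N.
Hence P = δ_free / Σ(L/AE) = 0.3282/3.847×10⁻⁶ = 85.3 kN (compressive).
For the bronze segment, free thermal change = 18×10⁻⁶×36×350 = 0.2268 mm and elastic change from P = 85300×350/(1000×108×10³) = 0.2764 mm; these oppose, so the net change is 0.0496 mm (segment shortens).

|ΔL| ≈ 0.0496 mm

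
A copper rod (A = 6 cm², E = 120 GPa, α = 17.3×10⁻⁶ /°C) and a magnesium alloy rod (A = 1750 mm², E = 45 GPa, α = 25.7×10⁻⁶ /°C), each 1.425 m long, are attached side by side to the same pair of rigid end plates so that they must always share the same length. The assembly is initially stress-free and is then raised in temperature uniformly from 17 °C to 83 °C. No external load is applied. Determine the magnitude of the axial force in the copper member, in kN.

The magnesium alloy has the larger α, so on heating it would change length more than the copper if both were free. The rigid plates force a common final length, so the magnesium alloy is put into compression and the copper into tension, with equal and opposite forces P (no external load).
Setting the final lengths equal and cancelling L: (α₁ − α₂)ΔT = P/(A₁E₁) + P/(A₂E₂).
|α₁ − α₂|·ΔT = 8.4×10⁻⁶ × 66 = 0.0005544.
1/(A₁E₁) + 1/(A₂E₂) = 1/(600×120×10³) + 1/(1750×45×10³) = 2.659×10⁻⁸ N⁻¹.
So P = 0.0005544 / 2.659×10⁻⁸ = 20.85 kN.

P ≈ 20.9 kN (tensile in the copper)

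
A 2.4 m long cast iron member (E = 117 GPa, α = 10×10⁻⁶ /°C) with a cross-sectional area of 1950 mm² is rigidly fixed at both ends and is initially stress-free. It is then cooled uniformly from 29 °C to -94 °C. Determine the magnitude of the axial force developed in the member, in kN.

The ends cannot move, so σ = EαΔT = 117×10³ × 10×10⁻⁶ × 123 = 143.9 MPa.
Axial force P = σA = 143.9 × 1950 = 280600 N = 280.6 kN, tensile.

P ≈ 281 kN (tensile)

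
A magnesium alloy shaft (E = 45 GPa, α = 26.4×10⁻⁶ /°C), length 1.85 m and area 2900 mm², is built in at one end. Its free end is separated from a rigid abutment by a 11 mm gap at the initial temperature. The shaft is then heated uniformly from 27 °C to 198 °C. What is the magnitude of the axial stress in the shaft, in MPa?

Free thermal elongation = αΔT L = 26.4×10⁻⁶ × 171 × 1850 = 8.352 mm.
Since δ_free = 8.35 mm is less than the 11 mm gap, the shaft never touches the wall. No axial force develops.

σ ≈ 0 MPa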